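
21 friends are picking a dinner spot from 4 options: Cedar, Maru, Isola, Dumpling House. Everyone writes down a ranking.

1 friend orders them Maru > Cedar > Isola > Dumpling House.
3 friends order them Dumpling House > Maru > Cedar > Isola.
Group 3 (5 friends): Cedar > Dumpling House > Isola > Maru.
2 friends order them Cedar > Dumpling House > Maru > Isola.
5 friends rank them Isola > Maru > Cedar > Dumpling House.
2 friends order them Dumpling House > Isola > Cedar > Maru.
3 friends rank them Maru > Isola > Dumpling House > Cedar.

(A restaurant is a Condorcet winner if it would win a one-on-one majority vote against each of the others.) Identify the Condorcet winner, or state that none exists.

none

Check each pair by majority over 21 ballots:
Cedar–Maru: Maru 12–9.
Cedar vs Isola: Cedar wins 11–10.
Cedar vs Dumpling House: Cedar wins 13–8.
Maru–Isola: Isola 12–9.
Maru–Dumpling House: Dumpling House 12–9.
Isola–Dumpling House: Dumpling House 12–9.
No restaurant is unbeaten: Cedar loses to Maru; Maru loses to Isola; Isola loses to Cedar; Dumpling House loses to Cedar. In particular Cedar beats Isola beats Maru beats Cedar is a majority cycle — no Condorcet winner exists.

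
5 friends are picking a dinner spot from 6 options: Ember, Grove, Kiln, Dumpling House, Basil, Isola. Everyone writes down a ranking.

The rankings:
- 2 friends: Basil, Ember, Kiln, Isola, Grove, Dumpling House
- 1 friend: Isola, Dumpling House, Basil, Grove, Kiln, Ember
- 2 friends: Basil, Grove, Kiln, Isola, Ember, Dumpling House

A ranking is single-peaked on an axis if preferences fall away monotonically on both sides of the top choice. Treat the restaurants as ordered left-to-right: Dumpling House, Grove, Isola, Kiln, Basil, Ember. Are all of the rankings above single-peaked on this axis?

no

Axis positions: Dumpling House=1, Grove=2, Isola=3, Kiln=4, Basil=5, Ember=6.
Type 1 (peak Basil at position 5): ranking walks positions 5-6-4-3-2-1, expanding outward from the peak — single-peaked.
Type 2: ranking walks positions 3-1-5-2-4-6; Dumpling House is ranked above Grove even though Grove lies between Dumpling House and the peak Isola on the axis — preferences dip and rise again. Not single-peaked.
Type 3: ranking walks positions 5-2-4-3-6-1; Grove is ranked above Kiln even though Kiln lies between Grove and the peak Basil on the axis — preferences dip and rise again. Not single-peaked.
Type 2 violates single-peakedness, so the profile is not single-peaked on this axis.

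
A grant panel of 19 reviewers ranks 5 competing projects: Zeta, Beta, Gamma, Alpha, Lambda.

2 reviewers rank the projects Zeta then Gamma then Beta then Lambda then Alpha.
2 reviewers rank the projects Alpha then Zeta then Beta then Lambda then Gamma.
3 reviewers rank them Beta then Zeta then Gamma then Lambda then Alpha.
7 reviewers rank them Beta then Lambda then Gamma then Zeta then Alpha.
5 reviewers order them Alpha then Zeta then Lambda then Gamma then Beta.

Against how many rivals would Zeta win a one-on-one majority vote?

Zeta against each rival (19 reviewers):
Zeta–Beta: Beta 10–9.
Zeta vs Gamma: 2+2+3+5 = 12 for Zeta, 7 for Gamma — Zeta by 12–7.
Zeta vs Alpha: 2+3+7 = 12 for Zeta, 7 for Alpha — Zeta by 12–7.
Zeta–Lambda: Zeta 12–7.
Zeta beats Gamma, Alpha, Lambda; loses to Beta — 3 pairwise wins.

3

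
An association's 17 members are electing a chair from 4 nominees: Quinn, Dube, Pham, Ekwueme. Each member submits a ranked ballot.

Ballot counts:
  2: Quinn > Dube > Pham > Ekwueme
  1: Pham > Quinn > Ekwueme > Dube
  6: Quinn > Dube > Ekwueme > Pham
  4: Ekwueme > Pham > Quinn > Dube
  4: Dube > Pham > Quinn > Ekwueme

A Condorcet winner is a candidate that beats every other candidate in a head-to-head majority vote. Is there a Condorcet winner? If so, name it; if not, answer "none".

none

Check each pair by majority over 17 ballots:
Quinn vs Dube: 13 to 4, Quinn.
Quinn vs Pham: Pham wins 9–8.
Quinn vs Ekwueme: Quinn wins 13–4.
Dube vs Pham: Dube preferred on 2+6+4 = 12 ballots; Dube wins 12–5.
Dube vs Ekwueme: Dube preferred on 2+6+4 = 12 ballots; Dube wins 12–5.
Pham vs Ekwueme: Ekwueme, 10–7.
Every candidate loses at least once (Quinn loses to Pham; Dube loses to Quinn; Pham loses to Dube; Ekwueme loses to Quinn). The majority relation contains the cycle Quinn → Dube → Pham → Quinn, so there is no Condorcet winner.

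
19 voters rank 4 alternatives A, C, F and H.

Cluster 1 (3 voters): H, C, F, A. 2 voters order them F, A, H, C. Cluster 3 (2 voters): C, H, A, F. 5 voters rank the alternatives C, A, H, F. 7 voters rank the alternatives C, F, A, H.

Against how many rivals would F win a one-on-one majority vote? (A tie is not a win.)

1

F against each rival (19 voters):
F vs A: F is ranked higher on 3+2+7 = 12 ballots, A on 7. F wins 12–7.
F vs C: 2 to 17, C.
F vs H: 2+7 = 9 for F, 10 for H — H by 10–9.
F beats A; loses to C, H — 1 pairwise win.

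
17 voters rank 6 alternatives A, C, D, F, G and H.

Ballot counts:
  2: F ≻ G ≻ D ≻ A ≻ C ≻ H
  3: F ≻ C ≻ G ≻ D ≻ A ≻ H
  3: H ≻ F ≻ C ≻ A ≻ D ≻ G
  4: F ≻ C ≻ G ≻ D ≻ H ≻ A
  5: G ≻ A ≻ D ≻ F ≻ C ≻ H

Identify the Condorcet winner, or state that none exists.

F

Check each pair by majority over 17 ballots:
A vs C: C wins 10–7.
A vs D: A is ranked higher on 3+5 = 8 ballots, D on 9. D wins 9–8.
A–F: F 12–5.
A vs G: A preferred on 3 ballots; G wins 14–3.
A–H: A 10–7.
C vs D: 10 to 7, C.
C vs F: 0 to 17, F.
C vs G: C, 10–7.
C vs H: C, 14–3.
D vs F: 5 for D, 12 for F — F by 12–5.
D vs G: 3 for D, 14 for G — G by 14–3.
D vs H: D wins 14–3.
F vs G: F, 12–5.
F vs H: 14 to 3, F.
G vs H: G, 14–3.
F defeats every rival head-to-head and is the Condorcet winner.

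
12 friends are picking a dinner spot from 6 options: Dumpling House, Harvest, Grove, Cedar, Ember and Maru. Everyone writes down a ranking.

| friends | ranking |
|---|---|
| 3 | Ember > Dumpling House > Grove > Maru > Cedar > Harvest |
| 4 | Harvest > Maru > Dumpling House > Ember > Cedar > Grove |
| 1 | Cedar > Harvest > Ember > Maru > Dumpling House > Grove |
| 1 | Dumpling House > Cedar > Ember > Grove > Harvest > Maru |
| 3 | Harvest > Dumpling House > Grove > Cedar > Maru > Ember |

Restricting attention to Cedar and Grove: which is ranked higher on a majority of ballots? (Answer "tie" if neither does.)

tie

Ballots ranking Cedar above Grove: 4 + 1 + 1 = 6.
Ballots ranking Grove above Cedar: 12 − 6 = 6.
6–6: the pair ties.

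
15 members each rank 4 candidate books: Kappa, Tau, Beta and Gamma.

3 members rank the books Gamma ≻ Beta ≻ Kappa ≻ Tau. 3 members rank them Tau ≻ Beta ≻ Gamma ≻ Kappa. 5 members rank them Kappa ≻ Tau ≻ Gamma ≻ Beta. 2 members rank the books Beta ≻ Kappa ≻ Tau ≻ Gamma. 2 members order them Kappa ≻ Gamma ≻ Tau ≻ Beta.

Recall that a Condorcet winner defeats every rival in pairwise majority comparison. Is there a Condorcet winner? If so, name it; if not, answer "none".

Check each pair by majority over 15 ballots:
Kappa vs Tau: 3+5+2+2 = 12 for Kappa, 3 for Tau — Kappa by 12–3.
Kappa vs Beta: Kappa preferred on 5+2 = 7 ballots; Beta wins 8–7.
Kappa vs Gamma: Kappa preferred on 5+2+2 = 9 ballots; Kappa wins 9–6.
Tau vs Beta: Tau is ranked higher on 3+5+2 = 10 ballots, Beta on 5. Tau wins 10–5.
Tau vs Gamma: 3+5+2 = 10 for Tau, 5 for Gamma — Tau by 10–5.
Beta vs Gamma: Beta preferred on 3+2 = 5 ballots; Gamma wins 10–5.
No book is unbeaten: Kappa loses to Beta; Tau loses to Kappa; Beta loses to Tau; Gamma loses to Kappa. In particular Kappa beats Tau beats Beta beats Kappa is a majority cycle — no Condorcet winner exists.

none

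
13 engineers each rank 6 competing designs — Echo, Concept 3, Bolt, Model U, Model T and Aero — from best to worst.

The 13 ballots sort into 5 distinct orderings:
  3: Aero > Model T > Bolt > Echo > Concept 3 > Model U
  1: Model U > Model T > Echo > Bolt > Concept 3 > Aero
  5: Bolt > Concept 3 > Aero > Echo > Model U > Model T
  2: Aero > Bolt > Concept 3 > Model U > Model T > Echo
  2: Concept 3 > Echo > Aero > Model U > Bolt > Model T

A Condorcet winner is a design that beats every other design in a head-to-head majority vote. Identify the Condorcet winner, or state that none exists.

Pairwise majorities:
Echo vs Concept 3: 4 to 9, Concept 3.
Echo vs Bolt: Echo is ranked higher on 1+2 = 3 ballots, Bolt on 10. Bolt wins 10–3.
Echo–Model U: Echo 10–3.
Echo vs Model T: Echo wins 7–6.
Echo vs Aero: 3 to 10, Aero.
Concept 3 vs Bolt: Bolt wins 11–2.
Concept 3 vs Model U: Concept 3 is ranked higher on 3+5+2+2 = 12 ballots, Model U on 1. Concept 3 wins 12–1.
Concept 3 vs Model T: Concept 3, 9–4.
Concept 3–Aero: Concept 3 8–5.
Bolt vs Model U: 3+5+2 = 10 for Bolt, 3 for Model U — Bolt by 10–3.
Bolt vs Model T: 9 to 4, Bolt.
Bolt vs Aero: 6 to 7, Aero.
Model U vs Model T: Model U wins 10–3.
Model U vs Aero: Model U is ranked higher on 1 ballot, Aero on 12. Aero wins 12–1.
Model T vs Aero: Aero wins 12–1.
No design is unbeaten: Echo loses to Concept 3; Concept 3 loses to Bolt; Bolt loses to Aero; Model U loses to Echo; Model T loses to Echo; Aero loses to Concept 3. In particular Concept 3 → Aero → Bolt → Concept 3 is a majority cycle — no Condorcet winner exists.

none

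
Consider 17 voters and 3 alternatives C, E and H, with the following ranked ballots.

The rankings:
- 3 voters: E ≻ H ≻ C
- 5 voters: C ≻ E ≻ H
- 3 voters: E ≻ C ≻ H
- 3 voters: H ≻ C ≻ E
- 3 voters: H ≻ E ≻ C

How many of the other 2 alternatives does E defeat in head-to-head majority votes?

2

E against each rival (17 voters):
E vs C: E preferred on 3+3+3 = 9 ballots; E wins 9–8.
E vs H: 11 to 6, E.
E beats C, H — 2 pairwise wins.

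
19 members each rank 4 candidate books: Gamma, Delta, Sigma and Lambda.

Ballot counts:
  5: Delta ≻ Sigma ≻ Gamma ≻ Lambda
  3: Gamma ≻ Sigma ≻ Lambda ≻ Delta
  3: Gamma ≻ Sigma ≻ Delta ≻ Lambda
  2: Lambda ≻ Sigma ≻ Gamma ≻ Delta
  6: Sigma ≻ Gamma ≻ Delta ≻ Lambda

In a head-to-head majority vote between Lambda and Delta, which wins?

Delta

Ballots ranking Lambda above Delta: 3 + 2 = 5.
Ballots ranking Delta above Lambda: 19 − 5 = 14.
Delta wins the head-to-head 14–5.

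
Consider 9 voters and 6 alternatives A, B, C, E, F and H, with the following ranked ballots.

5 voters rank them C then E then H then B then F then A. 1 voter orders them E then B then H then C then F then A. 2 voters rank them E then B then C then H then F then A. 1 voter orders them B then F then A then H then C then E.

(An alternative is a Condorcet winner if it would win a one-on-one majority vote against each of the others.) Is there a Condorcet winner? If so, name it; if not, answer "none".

C

Check each pair by majority over 9 ballots:
A vs B: A is ranked higher on 0 ballots, B on 9. B wins 9–0.
A vs C: A is ranked higher on 1 ballot, C on 8. C wins 8–1.
A–E: E 8–1.
A vs F: 0 for A, 9 for F — F by 9–0.
A vs H: 1 for A, 8 for H — H by 8–1.
B vs C: B preferred on 1+2+1 = 4 ballots; C wins 5–4.
B vs E: 1 for B, 8 for E — E by 8–1.
B vs F: B, 9–0.
B vs H: H, 5–4.
C–E: C 6–3.
C–F: C 8–1.
C vs H: C is ranked higher on 5+2 = 7 ballots, H on 2. C wins 7–2.
E–F: E 8–1.
E vs H: E, 8–1.
F vs H: H wins 8–1.
C beats each of A, B, E, F, H — C is the Condorcet winner.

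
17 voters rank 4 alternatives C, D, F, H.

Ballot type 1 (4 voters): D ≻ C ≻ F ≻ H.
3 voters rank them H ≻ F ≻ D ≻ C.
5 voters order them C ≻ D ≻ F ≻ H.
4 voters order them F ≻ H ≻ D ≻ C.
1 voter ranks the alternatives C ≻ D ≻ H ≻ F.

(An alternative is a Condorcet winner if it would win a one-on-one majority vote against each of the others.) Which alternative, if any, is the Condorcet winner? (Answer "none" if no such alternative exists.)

D

Check each pair by majority over 17 ballots:
C vs D: 6 to 11, D.
C vs F: C is ranked higher on 4+5+1 = 10 ballots, F on 7. C wins 10–7.
C vs H: 4+5+1 = 10 for C, 7 for H — C by 10–7.
D vs F: 10 to 7, D.
D vs H: 4+5+1 = 10 for D, 7 for H — D by 10–7.
F vs H: F preferred on 4+5+4 = 13 ballots; F wins 13–4.
D defeats every rival head-to-head and is the Condorcet winner.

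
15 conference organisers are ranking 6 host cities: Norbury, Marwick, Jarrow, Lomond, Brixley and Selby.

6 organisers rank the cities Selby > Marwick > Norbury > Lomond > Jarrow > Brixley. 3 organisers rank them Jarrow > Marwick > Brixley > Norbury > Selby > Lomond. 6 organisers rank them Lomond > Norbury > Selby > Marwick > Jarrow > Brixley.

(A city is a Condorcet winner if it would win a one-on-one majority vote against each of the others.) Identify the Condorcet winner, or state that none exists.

Head-to-head results (15 organisers):
Norbury vs Marwick: Marwick wins 9–6.
Norbury vs Jarrow: Norbury is ranked higher on 6+6 = 12 ballots, Jarrow on 3. Norbury wins 12–3.
Norbury vs Lomond: Norbury is ranked higher on 6+3 = 9 ballots, Lomond on 6. Norbury wins 9–6.
Norbury vs Brixley: Norbury, 12–3.
Norbury–Selby: Norbury 9–6.
Marwick vs Jarrow: Marwick, 12–3.
Marwick vs Lomond: Marwick preferred on 6+3 = 9 ballots; Marwick wins 9–6.
Marwick vs Brixley: Marwick, 15–0.
Marwick vs Selby: Selby wins 12–3.
Jarrow vs Lomond: Lomond wins 12–3.
Jarrow vs Brixley: Jarrow, 15–0.
Jarrow vs Selby: 3 for Jarrow, 12 for Selby — Selby by 12–3.
Lomond vs Brixley: Lomond is ranked higher on 6+6 = 12 ballots, Brixley on 3. Lomond wins 12–3.
Lomond vs Selby: 6 for Lomond, 9 for Selby — Selby by 9–6.
Brixley–Selby: Selby 12–3.
Every city loses at least once (Norbury loses to Marwick; Marwick loses to Selby; Jarrow loses to Norbury; Lomond loses to Norbury; Brixley loses to Norbury; Selby loses to Norbury). The majority relation contains the cycle Norbury > Selby > Marwick > Norbury, so there is no Condorcet winner.

none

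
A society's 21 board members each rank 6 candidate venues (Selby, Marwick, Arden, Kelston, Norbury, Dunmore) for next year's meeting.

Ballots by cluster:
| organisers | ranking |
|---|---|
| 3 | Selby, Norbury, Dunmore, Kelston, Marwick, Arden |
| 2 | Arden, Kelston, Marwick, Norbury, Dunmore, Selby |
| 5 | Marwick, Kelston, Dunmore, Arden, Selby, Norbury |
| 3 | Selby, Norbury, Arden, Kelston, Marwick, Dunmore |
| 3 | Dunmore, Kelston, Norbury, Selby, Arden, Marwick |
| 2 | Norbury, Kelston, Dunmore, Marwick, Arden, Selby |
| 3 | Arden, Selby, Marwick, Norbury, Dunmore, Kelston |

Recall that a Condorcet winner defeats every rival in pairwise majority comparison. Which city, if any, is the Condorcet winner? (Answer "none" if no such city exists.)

none

Check each pair by majority over 21 ballots:
Selby–Marwick: Selby 12–9.
Selby–Arden: Arden 12–9.
Selby vs Kelston: Kelston wins 12–9.
Selby vs Norbury: Selby wins 14–7.
Selby–Dunmore: Dunmore 12–9.
Marwick vs Arden: Arden wins 11–10.
Marwick–Kelston: Kelston 13–8.
Marwick vs Norbury: Norbury wins 11–10.
Marwick vs Dunmore: Marwick wins 13–8.
Arden vs Kelston: Kelston, 13–8.
Arden vs Norbury: Norbury, 11–10.
Arden vs Dunmore: Dunmore, 13–8.
Kelston–Norbury: Norbury 11–10.
Kelston vs Dunmore: Kelston wins 12–9.
Norbury vs Dunmore: Norbury wins 13–8.
No city is unbeaten: Selby loses to Arden; Marwick loses to Selby; Arden loses to Kelston; Kelston loses to Norbury; Norbury loses to Selby; Dunmore loses to Marwick. In particular Selby > Marwick > Dunmore > Selby is a majority cycle — no Condorcet winner exists.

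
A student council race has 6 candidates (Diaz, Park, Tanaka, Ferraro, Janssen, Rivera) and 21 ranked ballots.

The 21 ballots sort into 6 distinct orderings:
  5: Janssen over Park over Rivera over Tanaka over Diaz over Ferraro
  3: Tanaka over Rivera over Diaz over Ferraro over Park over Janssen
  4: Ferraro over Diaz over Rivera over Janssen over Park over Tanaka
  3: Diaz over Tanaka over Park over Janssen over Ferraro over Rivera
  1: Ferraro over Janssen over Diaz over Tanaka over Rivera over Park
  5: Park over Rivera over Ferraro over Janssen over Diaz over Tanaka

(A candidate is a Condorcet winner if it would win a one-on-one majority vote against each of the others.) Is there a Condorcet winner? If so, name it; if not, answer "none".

Pairwise majorities:
Diaz vs Park: Diaz, 11–10.
Diaz vs Tanaka: Diaz is ranked higher on 4+3+1+5 = 13 ballots, Tanaka on 8. Diaz wins 13–8.
Diaz vs Ferraro: Diaz preferred on 5+3+3 = 11 ballots; Diaz wins 11–10.
Diaz vs Janssen: 10 to 11, Janssen.
Diaz vs Rivera: Rivera wins 13–8.
Park vs Tanaka: Park is ranked higher on 5+4+5 = 14 ballots, Tanaka on 7. Park wins 14–7.
Park–Ferraro: Park 13–8.
Park–Janssen: Park 11–10.
Park vs Rivera: 13 to 8, Park.
Tanaka vs Ferraro: 5+3+3 = 11 for Tanaka, 10 for Ferraro — Tanaka by 11–10.
Tanaka vs Janssen: 3+3 = 6 for Tanaka, 15 for Janssen — Janssen by 15–6.
Tanaka vs Rivera: Tanaka is ranked higher on 3+3+1 = 7 ballots, Rivera on 14. Rivera wins 14–7.
Ferraro vs Janssen: 3+4+1+5 = 13 for Ferraro, 8 for Janssen — Ferraro by 13–8.
Ferraro vs Rivera: Rivera, 13–8.
Janssen vs Rivera: 5+3+1 = 9 for Janssen, 12 for Rivera — Rivera by 12–9.
No candidate is unbeaten: Diaz loses to Janssen; Park loses to Diaz; Tanaka loses to Diaz; Ferraro loses to Diaz; Janssen loses to Park; Rivera loses to Park. In particular Diaz beats Park beats Janssen beats Diaz is a majority cycle — no Condorcet winner exists.

none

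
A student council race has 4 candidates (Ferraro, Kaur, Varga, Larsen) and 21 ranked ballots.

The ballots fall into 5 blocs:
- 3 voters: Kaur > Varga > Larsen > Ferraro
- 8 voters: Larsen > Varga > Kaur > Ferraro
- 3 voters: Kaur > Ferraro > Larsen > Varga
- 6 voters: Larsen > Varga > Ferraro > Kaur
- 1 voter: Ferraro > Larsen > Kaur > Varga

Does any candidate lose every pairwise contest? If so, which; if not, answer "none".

Pairwise majorities:
Ferraro–Kaur: Kaur 14–7.
Ferraro–Varga: Varga 17–4.
Ferraro vs Larsen: Larsen, 17–4.
Kaur vs Varga: Varga, 14–7.
Kaur vs Larsen: Kaur preferred on 3+3 = 6 ballots; Larsen wins 15–6.
Varga vs Larsen: 3 to 18, Larsen.
Ferraro is beaten in every head-to-head and is the Condorcet loser.

Ferraro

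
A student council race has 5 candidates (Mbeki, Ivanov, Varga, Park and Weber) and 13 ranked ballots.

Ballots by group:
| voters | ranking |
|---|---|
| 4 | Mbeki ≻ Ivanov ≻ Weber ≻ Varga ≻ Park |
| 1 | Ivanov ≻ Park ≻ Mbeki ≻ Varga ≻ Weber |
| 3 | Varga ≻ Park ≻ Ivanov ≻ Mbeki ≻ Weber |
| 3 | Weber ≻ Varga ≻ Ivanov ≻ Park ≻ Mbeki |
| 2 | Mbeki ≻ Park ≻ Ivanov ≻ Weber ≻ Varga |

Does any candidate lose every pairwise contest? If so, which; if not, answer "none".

none

Head-to-head results (13 voters):
Mbeki vs Ivanov: Mbeki preferred on 4+2 = 6 ballots; Ivanov wins 7–6.
Mbeki vs Varga: Mbeki wins 7–6.
Mbeki vs Park: Park wins 7–6.
Mbeki–Weber: Mbeki 10–3.
Ivanov vs Varga: 7 to 6, Ivanov.
Ivanov vs Park: Ivanov wins 8–5.
Ivanov vs Weber: Ivanov is ranked higher on 4+1+3+2 = 10 ballots, Weber on 3. Ivanov wins 10–3.
Varga vs Park: Varga is ranked higher on 4+3+3 = 10 ballots, Park on 3. Varga wins 10–3.
Varga vs Weber: Weber, 9–4.
Park vs Weber: Park preferred on 1+3+2 = 6 ballots; Weber wins 7–6.
Each candidate has at least one pairwise win (Mbeki beats Varga; Ivanov beats Mbeki; Varga beats Park; Park beats Mbeki; Weber beats Varga) — no Condorcet loser.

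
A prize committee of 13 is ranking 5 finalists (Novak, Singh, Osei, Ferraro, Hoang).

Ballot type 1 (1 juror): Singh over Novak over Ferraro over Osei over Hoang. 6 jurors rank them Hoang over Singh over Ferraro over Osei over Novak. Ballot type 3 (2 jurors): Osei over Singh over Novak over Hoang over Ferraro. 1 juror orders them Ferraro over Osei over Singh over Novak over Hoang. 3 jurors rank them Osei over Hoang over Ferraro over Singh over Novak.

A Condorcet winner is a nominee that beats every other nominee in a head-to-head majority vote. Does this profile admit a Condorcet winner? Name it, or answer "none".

Pairwise majorities:
Novak vs Singh: Novak is ranked higher on 0 ballots, Singh on 13. Singh wins 13–0.
Novak vs Osei: 1 for Novak, 12 for Osei — Osei by 12–1.
Novak vs Ferraro: Novak is ranked higher on 1+2 = 3 ballots, Ferraro on 10. Ferraro wins 10–3.
Novak vs Hoang: Novak preferred on 1+2+1 = 4 ballots; Hoang wins 9–4.
Singh vs Osei: Singh preferred on 1+6 = 7 ballots; Singh wins 7–6.
Singh vs Ferraro: 1+6+2 = 9 for Singh, 4 for Ferraro — Singh by 9–4.
Singh vs Hoang: 4 to 9, Hoang.
Osei vs Ferraro: Osei is ranked higher on 2+3 = 5 ballots, Ferraro on 8. Ferraro wins 8–5.
Osei vs Hoang: 7 to 6, Osei.
Ferraro vs Hoang: Ferraro is ranked higher on 1+1 = 2 ballots, Hoang on 11. Hoang wins 11–2.
No nominee is unbeaten: Novak loses to Singh; Singh loses to Hoang; Osei loses to Singh; Ferraro loses to Singh; Hoang loses to Osei. In particular Singh → Osei → Hoang → Singh is a majority cycle — no Condorcet winner exists.

none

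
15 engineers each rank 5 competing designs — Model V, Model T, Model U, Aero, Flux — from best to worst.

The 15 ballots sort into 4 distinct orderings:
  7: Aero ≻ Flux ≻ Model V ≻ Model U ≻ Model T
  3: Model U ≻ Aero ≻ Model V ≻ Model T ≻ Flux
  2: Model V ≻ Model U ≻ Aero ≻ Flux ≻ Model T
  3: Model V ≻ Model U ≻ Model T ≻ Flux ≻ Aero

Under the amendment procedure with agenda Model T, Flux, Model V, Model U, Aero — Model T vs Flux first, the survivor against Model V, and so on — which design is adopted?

Round 1: Model T vs Flux — 6–9, Flux advances.
Round 2: Flux vs Model V — 7–8, Model V advances.
Round 3: Model V vs Model U — 12–3, Model V advances.
Round 4: Model V vs Aero — 5–10, Aero advances.
The agenda winner is Aero.

Aero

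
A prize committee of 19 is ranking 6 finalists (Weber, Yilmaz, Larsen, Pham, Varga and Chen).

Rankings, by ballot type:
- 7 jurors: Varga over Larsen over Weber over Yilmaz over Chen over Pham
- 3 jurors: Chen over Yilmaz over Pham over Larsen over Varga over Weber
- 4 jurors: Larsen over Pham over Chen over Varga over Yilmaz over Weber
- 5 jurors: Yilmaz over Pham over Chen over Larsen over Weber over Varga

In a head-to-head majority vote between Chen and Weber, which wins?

Chen

Ballots ranking Chen above Weber: 3 + 4 + 5 = 12.
Ballots ranking Weber above Chen: 19 − 12 = 7.
Chen wins the head-to-head 12–7.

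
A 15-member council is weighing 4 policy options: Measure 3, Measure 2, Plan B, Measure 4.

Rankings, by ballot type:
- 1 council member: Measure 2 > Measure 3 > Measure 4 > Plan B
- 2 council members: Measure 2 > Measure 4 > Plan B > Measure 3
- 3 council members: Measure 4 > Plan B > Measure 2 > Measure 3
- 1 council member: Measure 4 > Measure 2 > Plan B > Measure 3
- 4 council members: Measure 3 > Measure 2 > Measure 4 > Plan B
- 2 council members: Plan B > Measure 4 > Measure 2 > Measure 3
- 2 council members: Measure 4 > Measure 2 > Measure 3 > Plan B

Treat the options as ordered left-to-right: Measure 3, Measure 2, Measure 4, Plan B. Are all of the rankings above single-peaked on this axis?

yes

Axis positions: Measure 3=1, Measure 2=2, Measure 4=3, Plan B=4.
Ballot type 1 (peak Measure 2 at position 2): ranking walks positions 2-1-3-4, expanding outward from the peak — single-peaked.
Ballot type 2 (peak Measure 2 at position 2): ranking walks positions 2-3-4-1, expanding outward from the peak — single-peaked.
Ballot type 3 (peak Measure 4 at position 3): ranking walks positions 3-4-2-1, expanding outward from the peak — single-peaked.
Ballot type 4 (peak Measure 4 at position 3): ranking walks positions 3-2-4-1, expanding outward from the peak — single-peaked.
Ballot type 5 (peak Measure 3 at position 1): ranking walks positions 1-2-3-4, expanding outward from the peak — single-peaked.
Ballot type 6 (peak Plan B at position 4): ranking walks positions 4-3-2-1, expanding outward from the peak — single-peaked.
Ballot type 7 (peak Measure 4 at position 3): ranking walks positions 3-2-1-4, expanding outward from the peak — single-peaked.
Every ranking is single-peaked on this axis.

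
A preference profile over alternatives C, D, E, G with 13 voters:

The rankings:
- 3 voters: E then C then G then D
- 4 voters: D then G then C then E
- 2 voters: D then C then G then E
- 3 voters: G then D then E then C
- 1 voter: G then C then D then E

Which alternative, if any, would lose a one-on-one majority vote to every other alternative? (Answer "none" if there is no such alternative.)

Head-to-head results (13 voters):
C vs D: D wins 9–4.
C vs E: C, 7–6.
C vs G: G wins 8–5.
D vs E: D wins 10–3.
D vs G: D preferred on 4+2 = 6 ballots; G wins 7–6.
E–G: G 10–3.
Only E has no wins; E is the Condorcet loser.

E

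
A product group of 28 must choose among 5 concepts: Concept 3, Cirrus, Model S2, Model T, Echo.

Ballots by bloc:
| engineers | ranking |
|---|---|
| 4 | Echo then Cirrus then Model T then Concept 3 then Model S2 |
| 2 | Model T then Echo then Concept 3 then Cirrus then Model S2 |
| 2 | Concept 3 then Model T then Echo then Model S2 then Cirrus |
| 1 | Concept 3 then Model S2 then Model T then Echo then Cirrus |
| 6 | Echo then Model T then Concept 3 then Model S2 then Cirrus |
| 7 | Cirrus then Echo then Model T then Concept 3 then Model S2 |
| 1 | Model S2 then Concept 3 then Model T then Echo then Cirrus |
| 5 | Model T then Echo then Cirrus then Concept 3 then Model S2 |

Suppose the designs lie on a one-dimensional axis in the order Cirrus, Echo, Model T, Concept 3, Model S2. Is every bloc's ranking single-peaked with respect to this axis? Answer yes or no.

Axis positions: Cirrus=1, Echo=2, Model T=3, Concept 3=4, Model S2=5.
Bloc 1 (peak Echo at position 2): ranking walks positions 2-1-3-4-5, expanding outward from the peak — single-peaked.
Bloc 2 (peak Model T at position 3): ranking walks positions 3-2-4-1-5, expanding outward from the peak — single-peaked.
Bloc 3 (peak Concept 3 at position 4): ranking walks positions 4-3-2-5-1, expanding outward from the peak — single-peaked.
Bloc 4 (peak Concept 3 at position 4): ranking walks positions 4-5-3-2-1, expanding outward from the peak — single-peaked.
Bloc 5 (peak Echo at position 2): ranking walks positions 2-3-4-5-1, expanding outward from the peak — single-peaked.
Bloc 6 (peak Cirrus at position 1): ranking walks positions 1-2-3-4-5, expanding outward from the peak — single-peaked.
Bloc 7 (peak Model S2 at position 5): ranking walks positions 5-4-3-2-1, expanding outward from the peak — single-peaked.
Bloc 8 (peak Model T at position 3): ranking walks positions 3-2-1-4-5, expanding outward from the peak — single-peaked.
Every ranking is single-peaked on this axis.

yes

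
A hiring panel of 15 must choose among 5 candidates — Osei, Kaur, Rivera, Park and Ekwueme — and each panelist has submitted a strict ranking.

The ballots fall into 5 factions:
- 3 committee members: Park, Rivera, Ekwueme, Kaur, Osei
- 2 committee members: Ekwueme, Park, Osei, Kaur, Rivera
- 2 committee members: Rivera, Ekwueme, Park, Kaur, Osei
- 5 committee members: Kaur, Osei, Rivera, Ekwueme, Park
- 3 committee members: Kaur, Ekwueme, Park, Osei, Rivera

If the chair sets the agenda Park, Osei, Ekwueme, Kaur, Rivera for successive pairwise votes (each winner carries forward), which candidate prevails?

Round 1: Park vs Osei — 10–5, Park advances.
Round 2: Park vs Ekwueme — 3–12, Ekwueme advances.
Round 3: Ekwueme vs Kaur — 7–8, Kaur advances.
Round 4: Kaur vs Rivera — 10–5, Kaur advances.
The agenda winner is Kaur.

Kaur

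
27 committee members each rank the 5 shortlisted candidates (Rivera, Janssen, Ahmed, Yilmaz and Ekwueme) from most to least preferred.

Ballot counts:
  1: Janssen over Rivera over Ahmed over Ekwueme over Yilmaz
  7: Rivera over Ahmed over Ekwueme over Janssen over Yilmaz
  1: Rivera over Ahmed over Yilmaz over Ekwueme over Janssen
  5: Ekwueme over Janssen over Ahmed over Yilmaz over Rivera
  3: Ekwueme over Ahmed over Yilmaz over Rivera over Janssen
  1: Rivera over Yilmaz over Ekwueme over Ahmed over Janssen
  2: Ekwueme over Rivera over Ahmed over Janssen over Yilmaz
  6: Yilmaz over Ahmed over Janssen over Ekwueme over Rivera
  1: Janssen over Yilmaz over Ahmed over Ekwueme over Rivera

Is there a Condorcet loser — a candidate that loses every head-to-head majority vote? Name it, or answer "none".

none

Pairwise majorities:
Rivera vs Janssen: 14 to 13, Rivera.
Rivera vs Ahmed: Rivera is ranked higher on 1+7+1+1+2 = 12 ballots, Ahmed on 15. Ahmed wins 15–12.
Rivera–Yilmaz: Yilmaz 15–12.
Rivera vs Ekwueme: 10 to 17, Ekwueme.
Janssen–Ahmed: Ahmed 20–7.
Janssen vs Yilmaz: Janssen preferred on 1+7+5+2+1 = 16 ballots; Janssen wins 16–11.
Janssen vs Ekwueme: 1+6+1 = 8 for Janssen, 19 for Ekwueme — Ekwueme by 19–8.
Ahmed vs Yilmaz: Ahmed is ranked higher on 1+7+1+5+3+2 = 19 ballots, Yilmaz on 8. Ahmed wins 19–8.
Ahmed vs Ekwueme: 16 to 11, Ahmed.
Yilmaz vs Ekwueme: 9 to 18, Ekwueme.
Every candidate wins at least one matchup (Rivera beats Janssen; Janssen beats Yilmaz; Ahmed beats Rivera; Yilmaz beats Rivera; Ekwueme beats Rivera), so there is no Condorcet loser.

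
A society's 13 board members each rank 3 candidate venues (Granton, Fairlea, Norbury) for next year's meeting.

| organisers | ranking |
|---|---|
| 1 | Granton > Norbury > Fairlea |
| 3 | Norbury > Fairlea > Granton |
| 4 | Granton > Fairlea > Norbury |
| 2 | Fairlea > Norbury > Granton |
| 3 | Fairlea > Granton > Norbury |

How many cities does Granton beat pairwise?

1

Granton against each rival (13 organisers):
Granton vs Fairlea: Fairlea wins 8–5.
Granton vs Norbury: Granton preferred on 1+4+3 = 8 ballots; Granton wins 8–5.
Granton beats Norbury; loses to Fairlea — 1 pairwise win.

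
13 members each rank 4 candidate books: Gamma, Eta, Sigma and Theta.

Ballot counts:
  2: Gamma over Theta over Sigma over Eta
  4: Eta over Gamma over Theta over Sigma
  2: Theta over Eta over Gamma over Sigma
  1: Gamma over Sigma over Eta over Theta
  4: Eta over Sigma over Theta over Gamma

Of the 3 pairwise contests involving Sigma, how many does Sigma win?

0

Sigma against each rival (13 members):
Sigma vs Gamma: 4 for Sigma, 9 for Gamma — Gamma by 9–4.
Sigma vs Eta: Eta, 10–3.
Sigma vs Theta: Theta wins 8–5.
Sigma beats no one; loses to Gamma, Eta, Theta — 0 pairwise wins.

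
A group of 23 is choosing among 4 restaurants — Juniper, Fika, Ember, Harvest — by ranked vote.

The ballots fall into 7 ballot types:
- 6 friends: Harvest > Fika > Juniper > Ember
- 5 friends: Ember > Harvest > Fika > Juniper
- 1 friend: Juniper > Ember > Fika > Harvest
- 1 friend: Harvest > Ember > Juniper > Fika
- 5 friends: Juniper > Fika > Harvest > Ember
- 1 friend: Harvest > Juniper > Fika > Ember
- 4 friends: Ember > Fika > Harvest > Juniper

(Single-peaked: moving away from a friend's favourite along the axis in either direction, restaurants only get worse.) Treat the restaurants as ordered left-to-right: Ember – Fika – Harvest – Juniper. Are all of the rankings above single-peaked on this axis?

Axis positions: Ember=1, Fika=2, Harvest=3, Juniper=4.
Ballot type 1 (peak Harvest at position 3): ranking walks positions 3-2-4-1, expanding outward from the peak — single-peaked.
Ballot type 2: ranking walks positions 1-3-2-4; Harvest is ranked above Fika even though Fika lies between Harvest and the peak Ember on the axis — preferences dip and rise again. Not single-peaked.
Ballot type 3: ranking walks positions 4-1-2-3; Ember is ranked above Harvest even though Harvest lies between Ember and the peak Juniper on the axis — preferences dip and rise again. Not single-peaked.
Ballot type 4: ranking walks positions 3-1-4-2; Ember is ranked above Fika even though Fika lies between Ember and the peak Harvest on the axis — preferences dip and rise again. Not single-peaked.
Ballot type 5: ranking walks positions 4-2-3-1; Fika is ranked above Harvest even though Harvest lies between Fika and the peak Juniper on the axis — preferences dip and rise again. Not single-peaked.
Ballot type 6 (peak Harvest at position 3): ranking walks positions 3-4-2-1, expanding outward from the peak — single-peaked.
Ballot type 7 (peak Ember at position 1): ranking walks positions 1-2-3-4, expanding outward from the peak — single-peaked.
Ballot type 2 violates single-peakedness, so the profile is not single-peaked on this axis.

no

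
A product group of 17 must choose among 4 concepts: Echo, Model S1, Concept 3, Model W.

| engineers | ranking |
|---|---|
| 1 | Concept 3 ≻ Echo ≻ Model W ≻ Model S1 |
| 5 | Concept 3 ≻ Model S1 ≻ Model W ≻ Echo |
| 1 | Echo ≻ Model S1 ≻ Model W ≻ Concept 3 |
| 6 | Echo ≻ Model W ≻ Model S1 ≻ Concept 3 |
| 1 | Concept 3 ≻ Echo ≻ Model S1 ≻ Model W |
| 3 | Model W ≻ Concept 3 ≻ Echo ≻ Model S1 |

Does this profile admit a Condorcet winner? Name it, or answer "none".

Check each pair by majority over 17 ballots:
Echo–Model S1: Echo 12–5.
Echo vs Concept 3: Echo is ranked higher on 1+6 = 7 ballots, Concept 3 on 10. Concept 3 wins 10–7.
Echo vs Model W: Echo wins 9–8.
Model S1 vs Concept 3: Model S1 is ranked higher on 1+6 = 7 ballots, Concept 3 on 10. Concept 3 wins 10–7.
Model S1 vs Model W: 5+1+1 = 7 for Model S1, 10 for Model W — Model W by 10–7.
Concept 3 vs Model W: Concept 3 preferred on 1+5+1 = 7 ballots; Model W wins 10–7.
Every design loses at least once (Echo loses to Concept 3; Model S1 loses to Echo; Concept 3 loses to Model W; Model W loses to Echo). The majority relation contains the cycle Echo → Model W → Concept 3 → Echo, so there is no Condorcet winner.

none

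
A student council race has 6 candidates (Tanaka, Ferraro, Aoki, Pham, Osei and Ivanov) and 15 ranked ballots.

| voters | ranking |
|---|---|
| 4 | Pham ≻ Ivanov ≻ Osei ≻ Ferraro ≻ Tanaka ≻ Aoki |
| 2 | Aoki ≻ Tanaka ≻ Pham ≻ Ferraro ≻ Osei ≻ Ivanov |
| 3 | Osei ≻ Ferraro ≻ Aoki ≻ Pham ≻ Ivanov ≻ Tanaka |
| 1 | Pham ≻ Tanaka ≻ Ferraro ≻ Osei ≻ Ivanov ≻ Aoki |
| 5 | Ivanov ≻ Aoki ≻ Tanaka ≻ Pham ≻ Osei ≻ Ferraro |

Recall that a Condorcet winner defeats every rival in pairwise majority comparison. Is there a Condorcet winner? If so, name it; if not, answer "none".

Check each pair by majority over 15 ballots:
Tanaka vs Ferraro: Tanaka, 8–7.
Tanaka–Aoki: Aoki 10–5.
Tanaka vs Pham: Pham, 8–7.
Tanaka vs Osei: Tanaka wins 8–7.
Tanaka vs Ivanov: Ivanov wins 12–3.
Ferraro vs Aoki: Ferraro wins 8–7.
Ferraro vs Pham: Pham, 12–3.
Ferraro vs Osei: Osei, 12–3.
Ferraro–Ivanov: Ivanov 9–6.
Aoki vs Pham: Aoki wins 10–5.
Aoki vs Osei: Osei wins 8–7.
Aoki vs Ivanov: Ivanov wins 10–5.
Pham vs Osei: Pham wins 12–3.
Pham vs Ivanov: Pham wins 10–5.
Osei vs Ivanov: Ivanov wins 9–6.
Each candidate drops at least one matchup (Tanaka loses to Aoki; Ferraro loses to Tanaka; Aoki loses to Ferraro; Pham loses to Aoki; Osei loses to Tanaka; Ivanov loses to Pham); the cycle Tanaka > Ferraro > Aoki > Tanaka rules out a Condorcet winner.

none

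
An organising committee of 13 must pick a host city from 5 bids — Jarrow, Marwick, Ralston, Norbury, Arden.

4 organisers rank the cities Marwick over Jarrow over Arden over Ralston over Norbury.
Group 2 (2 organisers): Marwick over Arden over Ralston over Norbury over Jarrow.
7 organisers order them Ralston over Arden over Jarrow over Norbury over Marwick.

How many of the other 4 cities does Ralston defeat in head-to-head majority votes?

Ralston against each rival (13 organisers):
Ralston vs Jarrow: Ralston preferred on 2+7 = 9 ballots; Ralston wins 9–4.
Ralston vs Marwick: 7 for Ralston, 6 for Marwick — Ralston by 7–6.
Ralston vs Norbury: Ralston is ranked higher on 4+2+7 = 13 ballots, Norbury on 0. Ralston wins 13–0.
Ralston vs Arden: Ralston is ranked higher on 7 ballots, Arden on 6. Ralston wins 7–6.
Ralston beats Jarrow, Marwick, Norbury, Arden — 4 pairwise wins.

4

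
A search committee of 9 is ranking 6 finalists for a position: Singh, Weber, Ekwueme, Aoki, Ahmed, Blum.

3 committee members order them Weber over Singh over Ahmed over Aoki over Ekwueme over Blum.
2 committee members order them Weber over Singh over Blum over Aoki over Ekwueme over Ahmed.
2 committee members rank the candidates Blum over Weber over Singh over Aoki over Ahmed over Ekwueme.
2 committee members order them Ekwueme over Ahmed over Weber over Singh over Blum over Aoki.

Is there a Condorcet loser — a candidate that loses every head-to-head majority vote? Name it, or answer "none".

Head-to-head results (9 committee members):
Singh vs Weber: Weber wins 9–0.
Singh vs Ekwueme: Singh preferred on 3+2+2 = 7 ballots; Singh wins 7–2.
Singh vs Aoki: 3+2+2+2 = 9 for Singh, 0 for Aoki — Singh by 9–0.
Singh vs Ahmed: 3+2+2 = 7 for Singh, 2 for Ahmed — Singh by 7–2.
Singh vs Blum: Singh preferred on 3+2+2 = 7 ballots; Singh wins 7–2.
Weber vs Ekwueme: Weber is ranked higher on 3+2+2 = 7 ballots, Ekwueme on 2. Weber wins 7–2.
Weber vs Aoki: Weber, 9–0.
Weber vs Ahmed: 7 to 2, Weber.
Weber–Blum: Weber 7–2.
Ekwueme vs Aoki: Aoki wins 7–2.
Ekwueme vs Ahmed: 4 to 5, Ahmed.
Ekwueme vs Blum: 3+2 = 5 for Ekwueme, 4 for Blum — Ekwueme by 5–4.
Aoki vs Ahmed: 2+2 = 4 for Aoki, 5 for Ahmed — Ahmed by 5–4.
Aoki vs Blum: Aoki is ranked higher on 3 ballots, Blum on 6. Blum wins 6–3.
Ahmed vs Blum: 5 to 4, Ahmed.
Every candidate wins at least one matchup (Singh beats Ekwueme; Weber beats Singh; Ekwueme beats Blum; Aoki beats Ekwueme; Ahmed beats Ekwueme; Blum beats Aoki), so there is no Condorcet loser.

none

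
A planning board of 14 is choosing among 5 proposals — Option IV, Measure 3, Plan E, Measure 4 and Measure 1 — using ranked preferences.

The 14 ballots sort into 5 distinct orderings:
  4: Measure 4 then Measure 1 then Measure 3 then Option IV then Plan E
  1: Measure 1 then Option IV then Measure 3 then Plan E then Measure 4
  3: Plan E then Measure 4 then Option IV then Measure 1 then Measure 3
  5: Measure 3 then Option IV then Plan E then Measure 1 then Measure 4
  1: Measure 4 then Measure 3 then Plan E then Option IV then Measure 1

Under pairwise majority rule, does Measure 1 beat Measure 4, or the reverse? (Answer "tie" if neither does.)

Measure 4

Ballots ranking Measure 1 above Measure 4: 1 + 5 = 6.
Ballots ranking Measure 4 above Measure 1: 14 − 6 = 8.
Measure 4 wins the head-to-head 8–6.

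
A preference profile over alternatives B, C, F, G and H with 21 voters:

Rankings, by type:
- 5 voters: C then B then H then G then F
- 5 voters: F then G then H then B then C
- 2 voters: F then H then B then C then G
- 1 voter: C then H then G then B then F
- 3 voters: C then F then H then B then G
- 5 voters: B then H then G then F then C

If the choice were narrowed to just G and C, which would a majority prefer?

Ballots ranking G above C: 5 + 5 = 10.
Ballots ranking C above G: 21 − 10 = 11.
C wins the head-to-head 11–10.

C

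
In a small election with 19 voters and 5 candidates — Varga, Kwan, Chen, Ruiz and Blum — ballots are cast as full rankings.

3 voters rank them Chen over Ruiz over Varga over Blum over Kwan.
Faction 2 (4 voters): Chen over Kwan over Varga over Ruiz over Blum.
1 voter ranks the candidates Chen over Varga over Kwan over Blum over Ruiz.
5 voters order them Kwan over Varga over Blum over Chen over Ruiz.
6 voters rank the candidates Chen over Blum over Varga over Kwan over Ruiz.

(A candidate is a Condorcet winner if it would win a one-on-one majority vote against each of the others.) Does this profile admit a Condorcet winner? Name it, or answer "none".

Head-to-head results (19 voters):
Varga–Kwan: Varga 10–9.
Varga–Chen: Chen 14–5.
Varga vs Ruiz: 4+1+5+6 = 16 for Varga, 3 for Ruiz — Varga by 16–3.
Varga vs Blum: Varga wins 13–6.
Kwan vs Chen: Chen, 14–5.
Kwan vs Ruiz: Kwan wins 16–3.
Kwan–Blum: Kwan 10–9.
Chen vs Ruiz: Chen, 19–0.
Chen vs Blum: Chen preferred on 3+4+1+6 = 14 ballots; Chen wins 14–5.
Ruiz vs Blum: 7 to 12, Blum.
Only Chen has no losses; Chen is the Condorcet winner.

Chen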